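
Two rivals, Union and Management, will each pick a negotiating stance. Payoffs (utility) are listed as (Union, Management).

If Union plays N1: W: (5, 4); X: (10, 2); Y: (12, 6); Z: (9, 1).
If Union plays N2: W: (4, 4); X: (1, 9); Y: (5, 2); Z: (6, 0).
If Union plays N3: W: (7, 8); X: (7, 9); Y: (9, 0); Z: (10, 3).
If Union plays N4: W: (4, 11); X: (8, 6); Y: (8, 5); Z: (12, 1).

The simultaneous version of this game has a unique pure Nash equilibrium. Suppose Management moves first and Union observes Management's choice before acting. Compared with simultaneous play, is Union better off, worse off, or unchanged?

worse off

Solve by backward induction (Management leads).
- W: BR = N3, leader payoff 8.
- X: BR = N1, leader payoff 2.
- Y: BR = N1, leader payoff 6.
- Z: BR = N4, leader payoff 1.
Management's induced payoffs are 8, 2, 6, 1, so Management commits to W. Subgame-perfect outcome: (N3, W) with payoffs (7, 8).
For the simultaneous game, intersect best replies.
Union's best replies: W→N3; X→N1; Y→N1; Z→N4.
Management's best replies: N1→Y; N2→X; N3→X; N4→W.
The unique mutual best reply is (N1, Y), giving (12, 6).
Union earns 7 sequentially versus 12 at the Nash outcome: worse off.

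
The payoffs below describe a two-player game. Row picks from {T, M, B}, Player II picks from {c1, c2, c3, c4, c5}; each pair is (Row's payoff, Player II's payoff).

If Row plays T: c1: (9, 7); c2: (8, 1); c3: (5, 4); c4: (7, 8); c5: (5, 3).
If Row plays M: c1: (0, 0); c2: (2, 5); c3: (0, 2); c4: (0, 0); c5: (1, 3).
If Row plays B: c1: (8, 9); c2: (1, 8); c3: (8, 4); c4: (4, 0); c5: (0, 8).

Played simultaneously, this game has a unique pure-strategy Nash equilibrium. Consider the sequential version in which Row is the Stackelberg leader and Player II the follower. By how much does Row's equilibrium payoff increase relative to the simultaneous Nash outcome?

Player II best-responds to each possible Row move:
- T: BR = c4, leader payoff 7.
- M: BR = c2, leader payoff 2.
- B: BR = c1, leader payoff 8.
Among 7, 2, 8, the best is 8 at B. Subgame-perfect outcome: (B, c1) with payoffs (8, 9).
Now find the simultaneous Nash equilibrium.
Row's best replies: c1→T; c2→T; c3→B; c4→T; c5→T.
Player II's best replies: T→c4; M→c2; B→c1.
The unique mutual best reply is (T, c4), giving (7, 8).
Row's commitment gain: 8 − 7 = 1.

1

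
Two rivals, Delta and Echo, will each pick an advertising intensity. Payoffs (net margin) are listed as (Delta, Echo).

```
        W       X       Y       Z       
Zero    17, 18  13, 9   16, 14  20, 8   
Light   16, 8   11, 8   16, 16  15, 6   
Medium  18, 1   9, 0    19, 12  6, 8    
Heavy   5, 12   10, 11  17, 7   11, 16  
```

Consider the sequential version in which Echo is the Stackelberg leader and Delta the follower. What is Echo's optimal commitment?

Y

Delta best-responds to each possible Echo move:
- W: BR = Medium, leader payoff 1.
- X: BR = Zero, leader payoff 9.
- Y: BR = Medium, leader payoff 12.
- Z: BR = Zero, leader payoff 8.
Maximizing over 1, 9, 12, 8, Echo chooses Y. Subgame-perfect outcome: (Medium, Y) with payoffs (19, 12).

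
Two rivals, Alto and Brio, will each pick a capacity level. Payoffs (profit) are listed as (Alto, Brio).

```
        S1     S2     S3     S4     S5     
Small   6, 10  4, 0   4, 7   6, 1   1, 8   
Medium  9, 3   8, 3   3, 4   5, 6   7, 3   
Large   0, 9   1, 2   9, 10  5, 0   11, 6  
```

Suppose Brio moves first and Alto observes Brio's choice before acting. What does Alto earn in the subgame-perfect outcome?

9

Alto best-responds to each possible Brio move:
- S1: Alto compares 6, 9, 0 and picks Medium; Brio would get 3.
- S2: Alto compares 4, 8, 1 and picks Medium; Brio would get 3.
- S3: Alto compares 4, 3, 9 and picks Large; Brio would get 10.
- S4: Alto compares 6, 5, 5 and picks Small; Brio would get 1.
- S5: Alto compares 1, 7, 11 and picks Large; Brio would get 6.
Among 3, 3, 10, 1, 6, the best is 10 at S3. Subgame-perfect outcome: (Large, S3) with payoffs (9, 10).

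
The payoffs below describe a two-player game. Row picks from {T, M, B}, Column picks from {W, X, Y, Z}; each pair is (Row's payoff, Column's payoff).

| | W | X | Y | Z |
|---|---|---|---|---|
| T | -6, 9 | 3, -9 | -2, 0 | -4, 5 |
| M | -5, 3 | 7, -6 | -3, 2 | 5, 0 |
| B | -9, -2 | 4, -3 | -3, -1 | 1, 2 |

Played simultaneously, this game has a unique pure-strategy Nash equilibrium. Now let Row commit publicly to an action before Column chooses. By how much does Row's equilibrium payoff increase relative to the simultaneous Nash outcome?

Solve by backward induction (Row leads).
- T → Column plays W (best of 9, -9, 0, 5); Row gets -6.
- M → Column plays W (best of 3, -6, 2, 0); Row gets -5.
- B → Column plays Z (best of -2, -3, -1, 2); Row gets 1.
Maximizing over -6, -5, 1, Row chooses B. Subgame-perfect outcome: (B, Z) with payoffs (1, 2).
Now find the simultaneous Nash equilibrium.
Row's best replies: W→M; X→M; Y→T; Z→M.
Column's best replies: T→W; M→W; B→Z.
Only (M, W) has each player best-responding; Nash payoffs (-5, 3).
Row's commitment gain: 1 − -5 = 6.

6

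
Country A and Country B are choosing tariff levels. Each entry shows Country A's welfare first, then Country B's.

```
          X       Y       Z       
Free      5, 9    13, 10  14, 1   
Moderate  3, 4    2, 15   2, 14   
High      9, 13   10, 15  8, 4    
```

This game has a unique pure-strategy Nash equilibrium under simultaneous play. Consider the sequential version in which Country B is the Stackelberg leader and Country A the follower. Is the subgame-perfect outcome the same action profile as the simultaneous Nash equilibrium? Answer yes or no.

no

Backward induction with Country B moving first.
- X: BR = High, leader payoff 13.
- Y: BR = Free, leader payoff 10.
- Z: BR = Free, leader payoff 1.
Among 13, 10, 1, the best is 13 at X. Subgame-perfect outcome: (High, X) with payoffs (9, 13).
Now find the simultaneous Nash equilibrium.
Country A's best replies: X→High; Y→Free; Z→Free.
Country B's best replies: Free→Y; Moderate→Y; High→Y.
The unique mutual best reply is (Free, Y), giving (13, 10).
Sequential outcome (High, X) differs from the Nash profile (Free, Y).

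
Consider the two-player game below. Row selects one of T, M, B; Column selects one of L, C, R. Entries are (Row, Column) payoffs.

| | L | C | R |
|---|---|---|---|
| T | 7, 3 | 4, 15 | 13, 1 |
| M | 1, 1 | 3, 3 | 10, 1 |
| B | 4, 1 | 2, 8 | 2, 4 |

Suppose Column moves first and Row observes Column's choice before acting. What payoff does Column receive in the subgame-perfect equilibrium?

Solve by backward induction (Column leads).
- L → Row plays T (best of 7, 1, 4); Column gets 3.
- C → Row plays T (best of 4, 3, 2); Column gets 15.
- R → Row plays T (best of 13, 10, 2); Column gets 1.
Maximizing over 3, 15, 1, Column chooses C. Subgame-perfect outcome: (T, C) with payoffs (4, 15).

15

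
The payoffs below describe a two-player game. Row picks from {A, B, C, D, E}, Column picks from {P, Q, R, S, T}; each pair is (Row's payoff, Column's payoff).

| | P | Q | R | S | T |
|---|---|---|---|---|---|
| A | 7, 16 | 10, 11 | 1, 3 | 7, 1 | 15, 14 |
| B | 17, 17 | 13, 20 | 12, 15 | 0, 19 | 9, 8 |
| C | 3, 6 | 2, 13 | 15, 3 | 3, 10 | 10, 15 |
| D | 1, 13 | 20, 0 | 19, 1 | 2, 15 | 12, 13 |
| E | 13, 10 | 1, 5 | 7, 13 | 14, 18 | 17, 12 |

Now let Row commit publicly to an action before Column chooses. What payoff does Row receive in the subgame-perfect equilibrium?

14

Backward induction with Row moving first.
- A → Column plays P (best of 16, 11, 3, 1, 14); Row gets 7.
- B → Column plays Q (best of 17, 20, 15, 19, 8); Row gets 13.
- C → Column plays T (best of 6, 13, 3, 10, 15); Row gets 10.
- D → Column plays S (best of 13, 0, 1, 15, 13); Row gets 2.
- E → Column plays S (best of 10, 5, 13, 18, 12); Row gets 14.
Row's induced payoffs are 7, 13, 10, 2, 14, so Row commits to E. Subgame-perfect outcome: (E, S) with payoffs (14, 18).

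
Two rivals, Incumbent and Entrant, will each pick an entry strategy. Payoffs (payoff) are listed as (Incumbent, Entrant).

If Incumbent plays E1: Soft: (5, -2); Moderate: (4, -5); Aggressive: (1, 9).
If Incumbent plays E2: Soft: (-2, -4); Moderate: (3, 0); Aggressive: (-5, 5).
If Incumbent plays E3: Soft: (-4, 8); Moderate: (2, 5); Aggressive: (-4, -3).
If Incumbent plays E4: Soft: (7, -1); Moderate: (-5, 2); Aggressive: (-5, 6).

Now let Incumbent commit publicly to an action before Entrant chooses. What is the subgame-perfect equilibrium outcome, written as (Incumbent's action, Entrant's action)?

(E1, Aggressive)

Entrant best-responds to each possible Incumbent move:
- E1: Entrant compares -2, -5, 9 and picks Aggressive; Incumbent would get 1.
- E2: Entrant compares -4, 0, 5 and picks Aggressive; Incumbent would get -5.
- E3: Entrant compares 8, 5, -3 and picks Soft; Incumbent would get -4.
- E4: Entrant compares -1, 2, 6 and picks Aggressive; Incumbent would get -5.
Among 1, -5, -4, -5, the best is 1 at E1. Subgame-perfect outcome: (E1, Aggressive) with payoffs (1, 9).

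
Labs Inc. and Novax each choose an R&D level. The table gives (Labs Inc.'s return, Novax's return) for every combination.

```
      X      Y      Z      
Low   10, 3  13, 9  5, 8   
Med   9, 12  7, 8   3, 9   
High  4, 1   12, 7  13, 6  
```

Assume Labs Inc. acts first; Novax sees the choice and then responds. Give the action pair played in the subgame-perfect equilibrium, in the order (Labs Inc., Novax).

(Low, Y)

Solve by backward induction (Labs Inc. leads).
- Low: BR = Y, leader payoff 13.
- Med: BR = X, leader payoff 9.
- High: BR = Y, leader payoff 12.
Among 13, 9, 12, the best is 13 at Low. Subgame-perfect outcome: (Low, Y) with payoffs (13, 9).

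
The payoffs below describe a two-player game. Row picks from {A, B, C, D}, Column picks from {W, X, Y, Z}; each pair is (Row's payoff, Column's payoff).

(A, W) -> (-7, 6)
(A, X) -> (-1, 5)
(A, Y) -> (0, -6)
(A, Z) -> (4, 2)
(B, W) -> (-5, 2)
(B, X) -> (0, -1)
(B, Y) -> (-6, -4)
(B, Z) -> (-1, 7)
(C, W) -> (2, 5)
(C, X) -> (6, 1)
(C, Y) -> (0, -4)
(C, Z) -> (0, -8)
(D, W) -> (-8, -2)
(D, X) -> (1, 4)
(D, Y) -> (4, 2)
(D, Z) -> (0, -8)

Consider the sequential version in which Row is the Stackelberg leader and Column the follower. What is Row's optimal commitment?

Backward induction with Row moving first.
- A: BR = W, leader payoff -7.
- B: BR = Z, leader payoff -1.
- C: BR = W, leader payoff 2.
- D: BR = X, leader payoff 1.
Maximizing over -7, -1, 2, 1, Row chooses C. Subgame-perfect outcome: (C, W) with payoffs (2, 5).

C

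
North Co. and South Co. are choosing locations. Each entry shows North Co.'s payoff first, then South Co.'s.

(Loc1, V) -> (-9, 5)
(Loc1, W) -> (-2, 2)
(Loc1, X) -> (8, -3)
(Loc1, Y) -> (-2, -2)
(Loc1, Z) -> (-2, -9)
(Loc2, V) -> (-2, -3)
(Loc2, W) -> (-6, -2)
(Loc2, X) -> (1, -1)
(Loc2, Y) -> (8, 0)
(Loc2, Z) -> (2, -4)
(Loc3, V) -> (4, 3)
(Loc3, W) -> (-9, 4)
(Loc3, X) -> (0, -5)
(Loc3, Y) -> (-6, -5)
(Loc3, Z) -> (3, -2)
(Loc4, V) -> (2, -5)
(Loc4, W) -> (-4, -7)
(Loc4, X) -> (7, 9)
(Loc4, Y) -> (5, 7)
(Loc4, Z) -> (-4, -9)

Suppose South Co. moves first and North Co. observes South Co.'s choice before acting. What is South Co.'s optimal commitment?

Work backward from North Co.'s decision.
- V: BR = Loc3, leader payoff 3.
- W: BR = Loc1, leader payoff 2.
- X: BR = Loc1, leader payoff -3.
- Y: BR = Loc2, leader payoff 0.
- Z: BR = Loc3, leader payoff -2.
South Co.'s induced payoffs are 3, 2, -3, 0, -2, so South Co. commits to V. Subgame-perfect outcome: (Loc3, V) with payoffs (4, 3).

V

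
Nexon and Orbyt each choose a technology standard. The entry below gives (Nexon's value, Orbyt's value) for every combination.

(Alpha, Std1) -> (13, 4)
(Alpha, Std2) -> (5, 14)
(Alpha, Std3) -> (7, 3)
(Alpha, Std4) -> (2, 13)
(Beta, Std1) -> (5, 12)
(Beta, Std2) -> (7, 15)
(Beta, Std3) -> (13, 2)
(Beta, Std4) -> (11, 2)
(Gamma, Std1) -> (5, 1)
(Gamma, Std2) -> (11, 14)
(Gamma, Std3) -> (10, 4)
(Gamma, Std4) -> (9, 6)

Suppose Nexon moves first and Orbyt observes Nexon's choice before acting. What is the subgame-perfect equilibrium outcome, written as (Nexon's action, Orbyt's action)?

(Gamma, Std2)

Work backward from Orbyt's decision.
- Alpha: BR = Std2, leader payoff 5.
- Beta: BR = Std2, leader payoff 7.
- Gamma: BR = Std2, leader payoff 11.
Nexon's induced payoffs are 5, 7, 11, so Nexon commits to Gamma. Subgame-perfect outcome: (Gamma, Std2) with payoffs (11, 14).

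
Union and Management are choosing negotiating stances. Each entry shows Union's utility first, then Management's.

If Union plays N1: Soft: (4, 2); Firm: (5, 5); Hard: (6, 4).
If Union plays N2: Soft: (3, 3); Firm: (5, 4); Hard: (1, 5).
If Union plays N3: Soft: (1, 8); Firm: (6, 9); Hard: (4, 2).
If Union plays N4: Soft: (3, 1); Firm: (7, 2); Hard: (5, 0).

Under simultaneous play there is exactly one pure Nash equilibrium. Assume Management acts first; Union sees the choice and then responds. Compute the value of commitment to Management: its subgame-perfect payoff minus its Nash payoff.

2

Solve by backward induction (Management leads).
- Soft: BR = N1, leader payoff 2.
- Firm: BR = N4, leader payoff 2.
- Hard: BR = N1, leader payoff 4.
Among 2, 2, 4, the best is 4 at Hard. Subgame-perfect outcome: (N1, Hard) with payoffs (6, 4).
Under simultaneous play:
Union's best replies: Soft→N1; Firm→N4; Hard→N1.
Management's best replies: N1→Firm; N2→Hard; N3→Firm; N4→Firm.
The unique mutual best reply is (N4, Firm), giving (7, 2).
Management's commitment gain: 4 − 2 = 2.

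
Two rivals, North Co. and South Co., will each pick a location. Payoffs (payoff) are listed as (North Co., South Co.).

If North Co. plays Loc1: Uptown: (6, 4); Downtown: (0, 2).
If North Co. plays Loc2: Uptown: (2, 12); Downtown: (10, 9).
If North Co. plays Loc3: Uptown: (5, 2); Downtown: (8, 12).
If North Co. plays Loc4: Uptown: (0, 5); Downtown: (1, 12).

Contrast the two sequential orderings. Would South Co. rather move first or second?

If North Co. leads: South Co.'s best replies are Loc1→Uptown, Loc2→Uptown, Loc3→Downtown, Loc4→Downtown; North Co.'s induced payoffs 6, 2, 8, 1; outcome (Loc3, Downtown), payoffs (8, 12).
If South Co. leads: North Co.'s best replies are Uptown→Loc1, Downtown→Loc2; South Co.'s induced payoffs 4, 9; outcome (Loc2, Downtown), payoffs (10, 9).
South Co. gets 9 moving first and 12 moving second, so South Co. prefers to move second.

second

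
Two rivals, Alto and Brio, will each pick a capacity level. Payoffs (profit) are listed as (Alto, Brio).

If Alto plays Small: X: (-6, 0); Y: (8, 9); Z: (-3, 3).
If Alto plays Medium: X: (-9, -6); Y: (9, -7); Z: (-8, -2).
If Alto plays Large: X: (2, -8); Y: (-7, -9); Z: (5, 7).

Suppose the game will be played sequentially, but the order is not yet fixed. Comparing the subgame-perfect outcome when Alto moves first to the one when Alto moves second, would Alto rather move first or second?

first

If Alto leads: Brio's best replies are Small→Y, Medium→Z, Large→Z; Alto's induced payoffs 8, -8, 5; outcome (Small, Y), payoffs (8, 9).
If Brio leads: Alto's best replies are X→Large, Y→Medium, Z→Large; Brio's induced payoffs -8, -7, 7; outcome (Large, Z), payoffs (5, 7).
Alto gets 8 moving first and 5 moving second, so Alto prefers to move first.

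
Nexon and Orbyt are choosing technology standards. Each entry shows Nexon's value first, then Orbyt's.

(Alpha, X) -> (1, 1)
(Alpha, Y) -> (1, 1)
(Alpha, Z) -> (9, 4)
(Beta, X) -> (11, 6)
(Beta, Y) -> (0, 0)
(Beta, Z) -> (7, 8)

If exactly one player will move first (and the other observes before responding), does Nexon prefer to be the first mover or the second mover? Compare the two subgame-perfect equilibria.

If Nexon leads: Orbyt's best replies are Alpha→Z, Beta→Z; Nexon's induced payoffs 9, 7; outcome (Alpha, Z), payoffs (9, 4).
If Orbyt leads: Nexon's best replies are X→Beta, Y→Alpha, Z→Alpha; Orbyt's induced payoffs 6, 1, 4; outcome (Beta, X), payoffs (11, 6).
Nexon gets 9 moving first and 11 moving second, so Nexon prefers to move second.

second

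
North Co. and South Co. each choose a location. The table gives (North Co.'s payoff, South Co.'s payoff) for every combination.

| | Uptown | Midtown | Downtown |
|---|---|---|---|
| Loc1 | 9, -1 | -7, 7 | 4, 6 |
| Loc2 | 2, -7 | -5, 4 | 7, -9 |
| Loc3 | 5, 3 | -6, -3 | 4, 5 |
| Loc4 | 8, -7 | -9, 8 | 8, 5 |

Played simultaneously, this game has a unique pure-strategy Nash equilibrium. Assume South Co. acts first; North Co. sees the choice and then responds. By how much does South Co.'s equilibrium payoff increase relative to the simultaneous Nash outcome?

Solve by backward induction (South Co. leads).
- Uptown: BR = Loc1, leader payoff -1.
- Midtown: BR = Loc2, leader payoff 4.
- Downtown: BR = Loc4, leader payoff 5.
South Co.'s induced payoffs are -1, 4, 5, so South Co. commits to Downtown. Subgame-perfect outcome: (Loc4, Downtown) with payoffs (8, 5).
Now find the simultaneous Nash equilibrium.
North Co.'s best replies: Uptown→Loc1; Midtown→Loc2; Downtown→Loc4.
South Co.'s best replies: Loc1→Midtown; Loc2→Midtown; Loc3→Downtown; Loc4→Midtown.
The unique mutual best reply is (Loc2, Midtown), giving (-5, 4).
South Co.'s commitment gain: 5 − 4 = 1.

1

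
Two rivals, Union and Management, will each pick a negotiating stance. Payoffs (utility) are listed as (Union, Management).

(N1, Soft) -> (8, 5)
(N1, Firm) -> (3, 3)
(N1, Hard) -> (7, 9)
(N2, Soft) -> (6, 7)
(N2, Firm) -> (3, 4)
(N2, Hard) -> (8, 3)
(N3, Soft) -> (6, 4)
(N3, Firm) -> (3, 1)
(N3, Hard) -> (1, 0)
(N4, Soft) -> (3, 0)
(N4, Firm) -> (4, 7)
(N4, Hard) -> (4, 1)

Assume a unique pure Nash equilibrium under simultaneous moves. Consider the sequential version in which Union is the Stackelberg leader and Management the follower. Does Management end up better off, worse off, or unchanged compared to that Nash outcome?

Work backward from Management's decision.
- N1 → Management plays Hard (best of 5, 3, 9); Union gets 7.
- N2 → Management plays Soft (best of 7, 4, 3); Union gets 6.
- N3 → Management plays Soft (best of 4, 1, 0); Union gets 6.
- N4 → Management plays Firm (best of 0, 7, 1); Union gets 4.
Among 7, 6, 6, 4, the best is 7 at N1. Subgame-perfect outcome: (N1, Hard) with payoffs (7, 9).
For the simultaneous game, intersect best replies.
Union's best replies: Soft→N1; Firm→N4; Hard→N2.
Management's best replies: N1→Hard; N2→Soft; N3→Soft; N4→Firm.
Only (N4, Firm) has each player best-responding; Nash payoffs (4, 7).
Management earns 9 sequentially versus 7 at the Nash outcome: better off.

better off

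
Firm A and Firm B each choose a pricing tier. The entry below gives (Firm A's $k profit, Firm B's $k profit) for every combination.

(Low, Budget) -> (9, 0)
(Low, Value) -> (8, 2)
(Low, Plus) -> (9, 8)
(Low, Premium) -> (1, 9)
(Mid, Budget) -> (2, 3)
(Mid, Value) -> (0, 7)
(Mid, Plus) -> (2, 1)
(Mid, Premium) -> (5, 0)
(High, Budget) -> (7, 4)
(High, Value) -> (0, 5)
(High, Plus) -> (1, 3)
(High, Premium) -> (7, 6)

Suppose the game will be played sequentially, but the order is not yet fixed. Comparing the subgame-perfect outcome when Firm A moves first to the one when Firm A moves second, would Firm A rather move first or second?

second

If Firm A leads: Firm B's best replies are Low→Premium, Mid→Value, High→Premium; Firm A's induced payoffs 1, 0, 7; outcome (High, Premium), payoffs (7, 6).
If Firm B leads: Firm A's best replies are Budget→Low, Value→Low, Plus→Low, Premium→High; Firm B's induced payoffs 0, 2, 8, 6; outcome (Low, Plus), payoffs (9, 8).
Firm A gets 7 moving first and 9 moving second, so Firm A prefers to move second.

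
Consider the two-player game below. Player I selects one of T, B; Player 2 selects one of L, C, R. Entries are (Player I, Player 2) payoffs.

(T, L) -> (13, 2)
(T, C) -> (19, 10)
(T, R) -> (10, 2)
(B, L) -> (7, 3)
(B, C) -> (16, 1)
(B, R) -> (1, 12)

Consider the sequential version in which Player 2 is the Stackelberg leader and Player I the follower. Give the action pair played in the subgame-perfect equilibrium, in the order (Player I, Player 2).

(T, C)

Player I best-responds to each possible Player 2 move:
- L → Player I plays T (best of 13, 7); Player 2 gets 2.
- C → Player I plays T (best of 19, 16); Player 2 gets 10.
- R → Player I plays T (best of 10, 1); Player 2 gets 2.
Player 2's induced payoffs are 2, 10, 2, so Player 2 commits to C. Subgame-perfect outcome: (T, C) with payoffs (19, 10).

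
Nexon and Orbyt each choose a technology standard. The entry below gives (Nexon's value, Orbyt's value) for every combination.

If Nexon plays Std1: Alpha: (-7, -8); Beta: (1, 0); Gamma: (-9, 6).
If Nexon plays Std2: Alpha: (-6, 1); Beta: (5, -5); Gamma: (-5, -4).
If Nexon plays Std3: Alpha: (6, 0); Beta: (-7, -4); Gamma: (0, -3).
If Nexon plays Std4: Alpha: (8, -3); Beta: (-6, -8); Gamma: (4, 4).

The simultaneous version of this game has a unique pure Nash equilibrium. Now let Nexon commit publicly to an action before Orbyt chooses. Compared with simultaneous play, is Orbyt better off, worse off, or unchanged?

worse off

Work backward from Orbyt's decision.
- Std1: Orbyt compares -8, 0, 6 and picks Gamma; Nexon would get -9.
- Std2: Orbyt compares 1, -5, -4 and picks Alpha; Nexon would get -6.
- Std3: Orbyt compares 0, -4, -3 and picks Alpha; Nexon would get 6.
- Std4: Orbyt compares -3, -8, 4 and picks Gamma; Nexon would get 4.
Among -9, -6, 6, 4, the best is 6 at Std3. Subgame-perfect outcome: (Std3, Alpha) with payoffs (6, 0).
For the simultaneous game, intersect best replies.
Nexon's best replies: Alpha→Std4; Beta→Std2; Gamma→Std4.
Orbyt's best replies: Std1→Gamma; Std2→Alpha; Std3→Alpha; Std4→Gamma.
The unique mutual best reply is (Std4, Gamma), giving (4, 4).
Orbyt earns 0 sequentially versus 4 at the Nash outcome: worse off.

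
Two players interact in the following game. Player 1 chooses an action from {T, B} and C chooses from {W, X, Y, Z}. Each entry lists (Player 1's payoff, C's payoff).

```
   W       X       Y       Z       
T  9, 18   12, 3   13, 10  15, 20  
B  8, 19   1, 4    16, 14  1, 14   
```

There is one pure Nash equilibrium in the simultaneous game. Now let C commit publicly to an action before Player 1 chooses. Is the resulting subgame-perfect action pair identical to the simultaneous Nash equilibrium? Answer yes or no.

yes

Player 1 best-responds to each possible C move:
- W: BR = T, leader payoff 18.
- X: BR = T, leader payoff 3.
- Y: BR = B, leader payoff 14.
- Z: BR = T, leader payoff 20.
Maximizing over 18, 3, 14, 20, C chooses Z. Subgame-perfect outcome: (T, Z) with payoffs (15, 20).
Under simultaneous play:
Player 1's best replies: W→T; X→T; Y→B; Z→T.
C's best replies: T→Z; B→W.
Only (T, Z) has each player best-responding; Nash payoffs (15, 20).
Sequential outcome (T, Z) coincides with the Nash profile (T, Z).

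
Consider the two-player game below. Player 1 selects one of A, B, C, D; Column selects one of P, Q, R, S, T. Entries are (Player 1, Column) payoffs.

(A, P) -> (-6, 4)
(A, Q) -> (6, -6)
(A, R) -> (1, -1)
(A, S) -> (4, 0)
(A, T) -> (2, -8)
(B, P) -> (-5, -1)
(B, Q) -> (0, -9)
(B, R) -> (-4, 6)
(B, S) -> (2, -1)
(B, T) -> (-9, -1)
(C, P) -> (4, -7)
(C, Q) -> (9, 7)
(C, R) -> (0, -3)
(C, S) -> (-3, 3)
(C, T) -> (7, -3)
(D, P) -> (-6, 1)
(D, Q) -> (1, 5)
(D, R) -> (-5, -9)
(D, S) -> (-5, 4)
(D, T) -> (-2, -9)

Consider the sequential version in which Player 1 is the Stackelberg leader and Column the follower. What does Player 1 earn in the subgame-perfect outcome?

Backward induction with Player 1 moving first.
- A → Column plays P (best of 4, -6, -1, 0, -8); Player 1 gets -6.
- B → Column plays R (best of -1, -9, 6, -1, -1); Player 1 gets -4.
- C → Column plays Q (best of -7, 7, -3, 3, -3); Player 1 gets 9.
- D → Column plays Q (best of 1, 5, -9, 4, -9); Player 1 gets 1.
Among -6, -4, 9, 1, the best is 9 at C. Subgame-perfect outcome: (C, Q) with payoffs (9, 7).

9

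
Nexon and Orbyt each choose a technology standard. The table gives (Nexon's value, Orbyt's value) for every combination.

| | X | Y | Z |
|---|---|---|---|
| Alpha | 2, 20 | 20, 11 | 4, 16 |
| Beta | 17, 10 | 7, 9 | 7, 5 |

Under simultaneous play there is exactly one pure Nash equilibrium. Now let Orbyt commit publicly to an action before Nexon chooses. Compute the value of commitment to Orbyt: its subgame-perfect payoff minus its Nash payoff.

1

Work backward from Nexon's decision.
- X → Nexon plays Beta (best of 2, 17); Orbyt gets 10.
- Y → Nexon plays Alpha (best of 20, 7); Orbyt gets 11.
- Z → Nexon plays Beta (best of 4, 7); Orbyt gets 5.
Orbyt's induced payoffs are 10, 11, 5, so Orbyt commits to Y. Subgame-perfect outcome: (Alpha, Y) with payoffs (20, 11).
Now find the simultaneous Nash equilibrium.
Nexon's best replies: X→Beta; Y→Alpha; Z→Beta.
Orbyt's best replies: Alpha→X; Beta→X.
The unique mutual best reply is (Beta, X), giving (17, 10).
Orbyt's commitment gain: 11 − 10 = 1.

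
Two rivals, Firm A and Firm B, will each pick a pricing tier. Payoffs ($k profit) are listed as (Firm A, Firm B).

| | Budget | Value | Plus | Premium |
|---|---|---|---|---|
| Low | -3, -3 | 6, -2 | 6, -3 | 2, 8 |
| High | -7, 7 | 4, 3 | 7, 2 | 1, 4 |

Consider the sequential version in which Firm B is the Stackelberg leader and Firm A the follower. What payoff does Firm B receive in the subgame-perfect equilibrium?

8

Backward induction with Firm B moving first.
- Budget → Firm A plays Low (best of -3, -7); Firm B gets -3.
- Value → Firm A plays Low (best of 6, 4); Firm B gets -2.
- Plus → Firm A plays High (best of 6, 7); Firm B gets 2.
- Premium → Firm A plays Low (best of 2, 1); Firm B gets 8.
Maximizing over -3, -2, 2, 8, Firm B chooses Premium. Subgame-perfect outcome: (Low, Premium) with payoffs (2, 8).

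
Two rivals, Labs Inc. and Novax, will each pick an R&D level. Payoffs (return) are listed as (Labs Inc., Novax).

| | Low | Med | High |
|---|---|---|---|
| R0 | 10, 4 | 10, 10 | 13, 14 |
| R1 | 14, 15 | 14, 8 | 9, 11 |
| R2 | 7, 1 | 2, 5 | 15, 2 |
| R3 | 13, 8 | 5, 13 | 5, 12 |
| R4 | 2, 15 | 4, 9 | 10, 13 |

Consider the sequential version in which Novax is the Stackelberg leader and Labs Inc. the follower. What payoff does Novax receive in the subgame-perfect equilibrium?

15

Labs Inc. best-responds to each possible Novax move:
- Low: Labs Inc. compares 10, 14, 7, 13, 2 and picks R1; Novax would get 15.
- Med: Labs Inc. compares 10, 14, 2, 5, 4 and picks R1; Novax would get 8.
- High: Labs Inc. compares 13, 9, 15, 5, 10 and picks R2; Novax would get 2.
Among 15, 8, 2, the best is 15 at Low. Subgame-perfect outcome: (R1, Low) with payoffs (14, 15).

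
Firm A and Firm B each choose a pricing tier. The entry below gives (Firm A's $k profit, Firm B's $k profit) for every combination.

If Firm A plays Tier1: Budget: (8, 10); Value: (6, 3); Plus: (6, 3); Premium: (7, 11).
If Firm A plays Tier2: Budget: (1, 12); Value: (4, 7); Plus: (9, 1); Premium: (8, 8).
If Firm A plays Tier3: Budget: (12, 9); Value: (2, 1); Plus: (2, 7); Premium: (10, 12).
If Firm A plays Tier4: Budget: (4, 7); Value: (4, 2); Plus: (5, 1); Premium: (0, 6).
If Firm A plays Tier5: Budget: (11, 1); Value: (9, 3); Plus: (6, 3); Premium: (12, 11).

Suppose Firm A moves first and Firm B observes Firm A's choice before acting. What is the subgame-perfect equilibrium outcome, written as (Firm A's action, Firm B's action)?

(Tier5, Premium)

Solve by backward induction (Firm A leads).
- Tier1: Firm B compares 10, 3, 3, 11 and picks Premium; Firm A would get 7.
- Tier2: Firm B compares 12, 7, 1, 8 and picks Budget; Firm A would get 1.
- Tier3: Firm B compares 9, 1, 7, 12 and picks Premium; Firm A would get 10.
- Tier4: Firm B compares 7, 2, 1, 6 and picks Budget; Firm A would get 4.
- Tier5: Firm B compares 1, 3, 3, 11 and picks Premium; Firm A would get 12.
Firm A's induced payoffs are 7, 1, 10, 4, 12, so Firm A commits to Tier5. Subgame-perfect outcome: (Tier5, Premium) with payoffs (12, 11).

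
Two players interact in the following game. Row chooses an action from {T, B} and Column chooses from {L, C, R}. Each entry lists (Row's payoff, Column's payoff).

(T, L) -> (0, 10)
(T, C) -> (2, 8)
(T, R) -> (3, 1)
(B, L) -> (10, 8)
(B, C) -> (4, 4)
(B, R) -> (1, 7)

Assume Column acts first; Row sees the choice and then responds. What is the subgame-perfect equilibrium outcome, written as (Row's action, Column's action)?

Solve by backward induction (Column leads).
- L: BR = B, leader payoff 8.
- C: BR = B, leader payoff 4.
- R: BR = T, leader payoff 1.
Among 8, 4, 1, the best is 8 at L. Subgame-perfect outcome: (B, L) with payoffs (10, 8).

(B, L)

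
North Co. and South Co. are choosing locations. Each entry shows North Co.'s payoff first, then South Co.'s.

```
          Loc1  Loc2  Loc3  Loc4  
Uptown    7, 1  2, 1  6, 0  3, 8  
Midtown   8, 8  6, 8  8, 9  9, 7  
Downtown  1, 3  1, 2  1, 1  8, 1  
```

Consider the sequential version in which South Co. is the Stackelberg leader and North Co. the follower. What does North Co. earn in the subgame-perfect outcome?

8

Backward induction with South Co. moving first.
- Loc1 → North Co. plays Midtown (best of 7, 8, 1); South Co. gets 8.
- Loc2 → North Co. plays Midtown (best of 2, 6, 1); South Co. gets 8.
- Loc3 → North Co. plays Midtown (best of 6, 8, 1); South Co. gets 9.
- Loc4 → North Co. plays Midtown (best of 3, 9, 8); South Co. gets 7.
South Co.'s induced payoffs are 8, 8, 9, 7, so South Co. commits to Loc3. Subgame-perfect outcome: (Midtown, Loc3) with payoffs (8, 9).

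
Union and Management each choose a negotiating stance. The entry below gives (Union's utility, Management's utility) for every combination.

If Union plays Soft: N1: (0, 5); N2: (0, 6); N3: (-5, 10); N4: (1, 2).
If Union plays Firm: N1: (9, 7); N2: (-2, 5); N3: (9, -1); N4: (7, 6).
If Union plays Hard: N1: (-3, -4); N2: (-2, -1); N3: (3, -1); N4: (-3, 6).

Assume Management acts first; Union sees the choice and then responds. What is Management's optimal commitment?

Union best-responds to each possible Management move:
- N1: Union compares 0, 9, -3 and picks Firm; Management would get 7.
- N2: Union compares 0, -2, -2 and picks Soft; Management would get 6.
- N3: Union compares -5, 9, 3 and picks Firm; Management would get -1.
- N4: Union compares 1, 7, -3 and picks Firm; Management would get 6.
Maximizing over 7, 6, -1, 6, Management chooses N1. Subgame-perfect outcome: (Firm, N1) with payoffs (9, 7).

N1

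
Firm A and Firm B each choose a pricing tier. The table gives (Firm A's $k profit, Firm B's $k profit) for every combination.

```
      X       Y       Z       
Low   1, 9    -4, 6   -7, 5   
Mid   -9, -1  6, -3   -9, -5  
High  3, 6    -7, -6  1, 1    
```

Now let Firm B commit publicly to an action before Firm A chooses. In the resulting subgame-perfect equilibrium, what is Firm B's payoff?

6

Firm A best-responds to each possible Firm B move:
- X: Firm A compares 1, -9, 3 and picks High; Firm B would get 6.
- Y: Firm A compares -4, 6, -7 and picks Mid; Firm B would get -3.
- Z: Firm A compares -7, -9, 1 and picks High; Firm B would get 1.
Firm B's induced payoffs are 6, -3, 1, so Firm B commits to X. Subgame-perfect outcome: (High, X) with payoffs (3, 6).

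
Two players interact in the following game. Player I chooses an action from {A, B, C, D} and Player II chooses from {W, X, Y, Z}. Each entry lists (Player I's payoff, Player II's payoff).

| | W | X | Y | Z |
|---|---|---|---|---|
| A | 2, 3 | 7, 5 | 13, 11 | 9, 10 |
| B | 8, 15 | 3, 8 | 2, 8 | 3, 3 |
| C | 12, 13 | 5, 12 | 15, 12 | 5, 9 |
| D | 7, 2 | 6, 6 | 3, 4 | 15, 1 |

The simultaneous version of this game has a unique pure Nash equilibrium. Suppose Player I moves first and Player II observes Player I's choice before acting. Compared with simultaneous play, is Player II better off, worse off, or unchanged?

Solve by backward induction (Player I leads).
- A → Player II plays Y (best of 3, 5, 11, 10); Player I gets 13.
- B → Player II plays W (best of 15, 8, 8, 3); Player I gets 8.
- C → Player II plays W (best of 13, 12, 12, 9); Player I gets 12.
- D → Player II plays X (best of 2, 6, 4, 1); Player I gets 6.
Player I's induced payoffs are 13, 8, 12, 6, so Player I commits to A. Subgame-perfect outcome: (A, Y) with payoffs (13, 11).
Now find the simultaneous Nash equilibrium.
Player I's best replies: W→C; X→A; Y→C; Z→D.
Player II's best replies: A→Y; B→W; C→W; D→X.
Only (C, W) has each player best-responding; Nash payoffs (12, 13).
Player II earns 11 sequentially versus 13 at the Nash outcome: worse off.

worse off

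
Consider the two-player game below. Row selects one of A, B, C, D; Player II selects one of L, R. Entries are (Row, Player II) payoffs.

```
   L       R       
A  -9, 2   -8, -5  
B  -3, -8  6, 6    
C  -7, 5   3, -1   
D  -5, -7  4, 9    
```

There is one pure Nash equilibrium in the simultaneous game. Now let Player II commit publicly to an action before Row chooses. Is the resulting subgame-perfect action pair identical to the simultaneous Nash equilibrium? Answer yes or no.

Row best-responds to each possible Player II move:
- L: Row compares -9, -3, -7, -5 and picks B; Player II would get -8.
- R: Row compares -8, 6, 3, 4 and picks B; Player II would get 6.
Among -8, 6, the best is 6 at R. Subgame-perfect outcome: (B, R) with payoffs (6, 6).
Now find the simultaneous Nash equilibrium.
Row's best replies: L→B; R→B.
Player II's best replies: A→L; B→R; C→L; D→R.
Only (B, R) has each player best-responding; Nash payoffs (6, 6).
Sequential outcome (B, R) coincides with the Nash profile (B, R).

yes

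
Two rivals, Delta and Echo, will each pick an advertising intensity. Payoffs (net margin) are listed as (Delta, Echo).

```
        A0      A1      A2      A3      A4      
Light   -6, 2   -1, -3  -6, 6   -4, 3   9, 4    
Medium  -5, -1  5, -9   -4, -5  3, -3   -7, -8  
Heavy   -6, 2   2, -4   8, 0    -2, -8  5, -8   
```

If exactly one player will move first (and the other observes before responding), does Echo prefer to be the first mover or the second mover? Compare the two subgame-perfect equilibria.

If Delta leads: Echo's best replies are Light→A2, Medium→A0, Heavy→A0; Delta's induced payoffs -6, -5, -6; outcome (Medium, A0), payoffs (-5, -1).
If Echo leads: Delta's best replies are A0→Medium, A1→Medium, A2→Heavy, A3→Medium, A4→Light; Echo's induced payoffs -1, -9, 0, -3, 4; outcome (Light, A4), payoffs (9, 4).
Echo gets 4 moving first and -1 moving second, so Echo prefers to move first.

first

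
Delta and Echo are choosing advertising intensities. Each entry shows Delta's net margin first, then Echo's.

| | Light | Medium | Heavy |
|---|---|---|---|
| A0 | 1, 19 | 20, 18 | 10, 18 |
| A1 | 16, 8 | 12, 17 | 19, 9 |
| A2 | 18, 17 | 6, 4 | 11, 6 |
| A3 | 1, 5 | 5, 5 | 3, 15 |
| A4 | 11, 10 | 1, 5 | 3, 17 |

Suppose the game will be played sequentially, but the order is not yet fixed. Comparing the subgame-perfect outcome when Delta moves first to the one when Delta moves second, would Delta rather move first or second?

second

If Delta leads: Echo's best replies are A0→Light, A1→Medium, A2→Light, A3→Heavy, A4→Heavy; Delta's induced payoffs 1, 12, 18, 3, 3; outcome (A2, Light), payoffs (18, 17).
If Echo leads: Delta's best replies are Light→A2, Medium→A0, Heavy→A1; Echo's induced payoffs 17, 18, 9; outcome (A0, Medium), payoffs (20, 18).
Delta gets 18 moving first and 20 moving second, so Delta prefers to move second.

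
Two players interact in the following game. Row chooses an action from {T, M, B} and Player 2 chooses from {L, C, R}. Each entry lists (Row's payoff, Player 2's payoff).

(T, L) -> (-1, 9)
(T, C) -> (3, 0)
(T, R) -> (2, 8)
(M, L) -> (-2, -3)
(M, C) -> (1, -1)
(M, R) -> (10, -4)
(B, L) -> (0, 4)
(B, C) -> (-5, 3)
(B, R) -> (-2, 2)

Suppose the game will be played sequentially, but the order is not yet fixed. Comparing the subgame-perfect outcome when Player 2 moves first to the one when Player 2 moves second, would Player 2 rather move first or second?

first

If Row leads: Player 2's best replies are T→L, M→C, B→L; Row's induced payoffs -1, 1, 0; outcome (M, C), payoffs (1, -1).
If Player 2 leads: Row's best replies are L→B, C→T, R→M; Player 2's induced payoffs 4, 0, -4; outcome (B, L), payoffs (0, 4).
Player 2 gets 4 moving first and -1 moving second, so Player 2 prefers to move first.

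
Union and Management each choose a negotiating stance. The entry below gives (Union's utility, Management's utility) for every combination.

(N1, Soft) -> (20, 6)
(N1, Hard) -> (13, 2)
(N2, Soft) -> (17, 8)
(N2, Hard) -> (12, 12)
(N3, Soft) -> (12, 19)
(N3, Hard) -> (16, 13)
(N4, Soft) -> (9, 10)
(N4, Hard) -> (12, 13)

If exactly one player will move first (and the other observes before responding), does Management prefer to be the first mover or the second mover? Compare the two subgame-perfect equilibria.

If Union leads: Management's best replies are N1→Soft, N2→Hard, N3→Soft, N4→Hard; Union's induced payoffs 20, 12, 12, 12; outcome (N1, Soft), payoffs (20, 6).
If Management leads: Union's best replies are Soft→N1, Hard→N3; Management's induced payoffs 6, 13; outcome (N3, Hard), payoffs (16, 13).
Management gets 13 moving first and 6 moving second, so Management prefers to move first.

first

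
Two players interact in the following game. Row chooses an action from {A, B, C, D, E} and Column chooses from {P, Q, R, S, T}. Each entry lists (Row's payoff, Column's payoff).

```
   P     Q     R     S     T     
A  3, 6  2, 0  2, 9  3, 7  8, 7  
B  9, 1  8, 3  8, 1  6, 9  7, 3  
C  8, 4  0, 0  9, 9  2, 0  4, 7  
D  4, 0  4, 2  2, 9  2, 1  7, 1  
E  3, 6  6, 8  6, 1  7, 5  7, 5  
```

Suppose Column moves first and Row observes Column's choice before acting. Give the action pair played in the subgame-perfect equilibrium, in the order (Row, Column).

Row best-responds to each possible Column move:
- P → Row plays B (best of 3, 9, 8, 4, 3); Column gets 1.
- Q → Row plays B (best of 2, 8, 0, 4, 6); Column gets 3.
- R → Row plays C (best of 2, 8, 9, 2, 6); Column gets 9.
- S → Row plays E (best of 3, 6, 2, 2, 7); Column gets 5.
- T → Row plays A (best of 8, 7, 4, 7, 7); Column gets 7.
Column's induced payoffs are 1, 3, 9, 5, 7, so Column commits to R. Subgame-perfect outcome: (C, R) with payoffs (9, 9).

(C, R)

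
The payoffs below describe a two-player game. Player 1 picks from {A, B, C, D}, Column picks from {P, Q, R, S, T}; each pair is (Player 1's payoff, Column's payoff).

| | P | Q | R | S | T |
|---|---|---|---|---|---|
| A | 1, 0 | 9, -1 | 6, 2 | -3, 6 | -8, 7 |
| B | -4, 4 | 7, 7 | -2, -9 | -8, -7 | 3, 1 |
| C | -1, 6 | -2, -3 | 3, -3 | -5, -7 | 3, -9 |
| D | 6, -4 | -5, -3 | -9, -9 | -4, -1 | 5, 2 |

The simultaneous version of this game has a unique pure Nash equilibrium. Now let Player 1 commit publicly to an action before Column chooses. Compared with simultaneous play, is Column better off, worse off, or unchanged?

better off

Work backward from Column's decision.
- A: BR = T, leader payoff -8.
- B: BR = Q, leader payoff 7.
- C: BR = P, leader payoff -1.
- D: BR = T, leader payoff 5.
Among -8, 7, -1, 5, the best is 7 at B. Subgame-perfect outcome: (B, Q) with payoffs (7, 7).
For the simultaneous game, intersect best replies.
Player 1's best replies: P→D; Q→A; R→A; S→A; T→D.
Column's best replies: A→T; B→Q; C→P; D→T.
Only (D, T) has each player best-responding; Nash payoffs (5, 2).
Column earns 7 sequentially versus 2 at the Nash outcome: better off.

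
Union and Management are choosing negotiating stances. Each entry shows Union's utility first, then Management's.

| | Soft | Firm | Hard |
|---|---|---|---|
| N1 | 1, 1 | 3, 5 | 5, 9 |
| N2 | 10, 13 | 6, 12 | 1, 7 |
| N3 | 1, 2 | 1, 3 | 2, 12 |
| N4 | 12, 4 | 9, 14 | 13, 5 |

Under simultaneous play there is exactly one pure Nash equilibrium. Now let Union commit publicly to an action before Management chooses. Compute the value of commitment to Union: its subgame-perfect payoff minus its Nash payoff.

1

Backward induction with Union moving first.
- N1: Management compares 1, 5, 9 and picks Hard; Union would get 5.
- N2: Management compares 13, 12, 7 and picks Soft; Union would get 10.
- N3: Management compares 2, 3, 12 and picks Hard; Union would get 2.
- N4: Management compares 4, 14, 5 and picks Firm; Union would get 9.
Among 5, 10, 2, 9, the best is 10 at N2. Subgame-perfect outcome: (N2, Soft) with payoffs (10, 13).
Under simultaneous play:
Union's best replies: Soft→N4; Firm→N4; Hard→N4.
Management's best replies: N1→Hard; N2→Soft; N3→Hard; N4→Firm.
Only (N4, Firm) has each player best-responding; Nash payoffs (9, 14).
Union's commitment gain: 10 − 9 = 1.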